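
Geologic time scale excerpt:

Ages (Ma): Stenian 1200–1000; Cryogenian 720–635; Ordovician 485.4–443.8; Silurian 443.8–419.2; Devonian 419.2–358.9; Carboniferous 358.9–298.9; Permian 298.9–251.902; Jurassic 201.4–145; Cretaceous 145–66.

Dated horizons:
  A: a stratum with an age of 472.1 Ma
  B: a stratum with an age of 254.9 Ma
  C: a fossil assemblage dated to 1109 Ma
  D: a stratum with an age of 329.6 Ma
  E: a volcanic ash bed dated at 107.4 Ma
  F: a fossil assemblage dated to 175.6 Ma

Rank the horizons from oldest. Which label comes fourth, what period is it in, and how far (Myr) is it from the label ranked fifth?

Sorted oldest-first by Ma: C (1109), A (472.1), D (329.6), B (254.9), F (175.6), E (107.4).
The fourth oldest is B at 254.9 Ma, which lies in 298.9–251.902 Ma: the Permian.
The fifth oldest is F at 175.6 Ma; separation = |254.9 − 175.6| = 79.3 Myr.

B, in the Permian; 79.3 million years to F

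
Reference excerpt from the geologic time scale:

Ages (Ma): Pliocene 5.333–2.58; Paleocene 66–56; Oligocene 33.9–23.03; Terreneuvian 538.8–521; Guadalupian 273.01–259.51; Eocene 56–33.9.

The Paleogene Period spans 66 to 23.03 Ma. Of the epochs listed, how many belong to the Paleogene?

3

Epochs inside 66–23.03 Ma: Paleocene, Eocene, Oligocene — 3 in total.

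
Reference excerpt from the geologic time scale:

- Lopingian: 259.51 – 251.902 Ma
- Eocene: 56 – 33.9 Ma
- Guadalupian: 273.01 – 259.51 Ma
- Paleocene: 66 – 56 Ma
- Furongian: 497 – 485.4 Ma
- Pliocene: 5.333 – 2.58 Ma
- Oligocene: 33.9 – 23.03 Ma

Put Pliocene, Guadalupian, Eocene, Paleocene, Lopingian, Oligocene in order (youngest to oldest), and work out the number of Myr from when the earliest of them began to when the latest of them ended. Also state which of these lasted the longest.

Pliocene → Oligocene → Eocene → Paleocene → Lopingian → Guadalupian; total span 270.43 Myr; longest is Eocene

Start ages (Ma): Guadalupian 273.01, Lopingian 259.51, Paleocene 66, Eocene 56, Oligocene 33.9, Pliocene 5.333.
Ordered youngest to oldest: Pliocene, Oligocene, Eocene, Paleocene, Lopingian, Guadalupian.
Span = 273.01 − 2.58 = 270.43 Myr.
Durations: Lopingian 7.608, Paleocene 10, Guadalupian 13.5, Pliocene 2.753, Oligocene 10.87, Eocene 22.1 → longest is Eocene (22.1 Myr).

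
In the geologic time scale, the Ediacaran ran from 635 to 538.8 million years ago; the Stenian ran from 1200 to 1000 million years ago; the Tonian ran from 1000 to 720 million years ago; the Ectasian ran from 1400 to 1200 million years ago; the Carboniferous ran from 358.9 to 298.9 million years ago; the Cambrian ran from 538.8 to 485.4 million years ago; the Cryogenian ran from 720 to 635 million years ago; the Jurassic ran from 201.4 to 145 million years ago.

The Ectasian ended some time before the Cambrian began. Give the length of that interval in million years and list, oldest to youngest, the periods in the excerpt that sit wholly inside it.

661.2 million years; Stenian, Tonian, Cryogenian, Ediacaran

The Ectasian closes at 1200 Ma and the Cambrian opens at 538.8 Ma, so the interval is 1200 − 538.8 = 661.2 Myr.
A period fits inside if it starts at or after 1200 Ma and ends at or before 538.8 Ma; oldest first that gives Stenian, Tonian, Cryogenian, Ediacaran.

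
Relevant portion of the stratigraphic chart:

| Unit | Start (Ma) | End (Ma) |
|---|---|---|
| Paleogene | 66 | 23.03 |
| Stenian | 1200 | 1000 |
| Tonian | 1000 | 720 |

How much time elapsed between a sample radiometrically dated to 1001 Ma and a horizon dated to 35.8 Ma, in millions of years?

1001 − 35.8 = 965.2 million years.

965.2 million years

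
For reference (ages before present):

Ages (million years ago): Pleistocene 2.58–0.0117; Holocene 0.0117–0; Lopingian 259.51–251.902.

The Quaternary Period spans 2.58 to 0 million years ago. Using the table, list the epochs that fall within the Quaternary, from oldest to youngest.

Pleistocene, Holocene

Epochs with both bounds inside 2.58–0 Ma: Pleistocene (2.58–0.0117), Holocene (0.0117–0).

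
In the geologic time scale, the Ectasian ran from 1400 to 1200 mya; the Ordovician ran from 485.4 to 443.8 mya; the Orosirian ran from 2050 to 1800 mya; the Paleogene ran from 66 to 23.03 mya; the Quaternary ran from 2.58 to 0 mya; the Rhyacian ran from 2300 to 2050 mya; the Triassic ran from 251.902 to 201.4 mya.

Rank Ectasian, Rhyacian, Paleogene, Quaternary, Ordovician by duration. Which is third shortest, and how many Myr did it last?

Start − end for each: Ectasian 1400 − 1200 = 200; Rhyacian 2300 − 2050 = 250; Paleogene 66 − 23.03 = 42.97; Quaternary 2.58 − 0 = 2.58; Ordovician 485.4 − 443.8 = 41.6.
Ranking these from shortest: Quaternary < Ordovician < Paleogene < Ectasian < Rhyacian.
Position 3 in that ranking is Paleogene, which lasted 42.97 Myr.

Paleogene, 42.97 million years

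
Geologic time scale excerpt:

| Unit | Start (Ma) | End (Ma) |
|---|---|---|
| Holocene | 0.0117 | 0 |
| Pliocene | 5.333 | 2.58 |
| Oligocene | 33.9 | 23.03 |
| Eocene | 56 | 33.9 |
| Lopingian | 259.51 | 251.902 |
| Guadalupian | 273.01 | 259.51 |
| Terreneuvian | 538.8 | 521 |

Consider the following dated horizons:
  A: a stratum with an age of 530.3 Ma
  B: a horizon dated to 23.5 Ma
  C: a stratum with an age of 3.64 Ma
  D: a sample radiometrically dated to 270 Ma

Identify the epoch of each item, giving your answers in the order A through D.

A — Terreneuvian; B — Oligocene; C — Pliocene; D — Guadalupian

A: 530.3 Ma lies in 538.8–521 Ma, so Terreneuvian.
B: 23.5 Ma lies in 33.9–23.03 Ma, so Oligocene.
C: 3.64 Ma lies in 5.333–2.58 Ma, so Pliocene.
D: 270 Ma lies in 273.01–259.51 Ma, so Guadalupian.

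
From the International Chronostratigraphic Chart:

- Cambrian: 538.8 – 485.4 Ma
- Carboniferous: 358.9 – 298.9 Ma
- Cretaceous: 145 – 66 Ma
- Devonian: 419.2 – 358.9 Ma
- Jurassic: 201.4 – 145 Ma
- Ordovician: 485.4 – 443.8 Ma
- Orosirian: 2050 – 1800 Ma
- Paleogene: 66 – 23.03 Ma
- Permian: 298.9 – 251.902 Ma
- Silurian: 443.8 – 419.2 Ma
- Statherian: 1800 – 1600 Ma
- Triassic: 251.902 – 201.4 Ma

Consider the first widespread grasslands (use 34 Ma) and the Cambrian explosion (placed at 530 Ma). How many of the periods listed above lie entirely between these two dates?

530 Ma sits inside the Cambrian (538.8–485.4) and 34 Ma inside the Paleogene (66–23.03); neither of those is wholly between the two dates.
The listed periods lying completely between them are Ordovician, Silurian, Devonian, Carboniferous, Permian, Triassic, Jurassic, Cretaceous — 8 in all.

8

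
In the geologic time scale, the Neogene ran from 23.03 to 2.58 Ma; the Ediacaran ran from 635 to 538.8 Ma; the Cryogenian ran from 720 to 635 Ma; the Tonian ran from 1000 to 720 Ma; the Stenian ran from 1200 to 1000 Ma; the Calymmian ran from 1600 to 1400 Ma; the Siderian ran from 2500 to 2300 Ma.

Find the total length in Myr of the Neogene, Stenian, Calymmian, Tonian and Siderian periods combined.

900.45 million years

Duration is start − end for each: (23.03 − 2.58) + (1200 − 1000) + (1600 − 1400) + (1000 − 720) + (2500 − 2300).
That is 20.45 + 200 + 200 + 280 + 200, which totals 900.45 million years.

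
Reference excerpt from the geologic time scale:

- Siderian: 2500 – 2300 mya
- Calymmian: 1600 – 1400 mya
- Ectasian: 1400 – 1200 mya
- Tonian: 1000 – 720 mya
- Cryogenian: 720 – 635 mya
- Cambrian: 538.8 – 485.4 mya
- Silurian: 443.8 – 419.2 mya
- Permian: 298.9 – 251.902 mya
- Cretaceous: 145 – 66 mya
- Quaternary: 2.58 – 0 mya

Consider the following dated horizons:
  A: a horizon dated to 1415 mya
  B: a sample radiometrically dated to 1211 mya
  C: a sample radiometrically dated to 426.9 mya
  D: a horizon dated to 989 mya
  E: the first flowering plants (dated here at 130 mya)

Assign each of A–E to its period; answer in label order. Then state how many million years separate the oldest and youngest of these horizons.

A: 1415 Ma lies in 1600–1400 Ma, so Calymmian.
B: 1211 Ma lies in 1400–1200 Ma, so Ectasian.
C: 426.9 Ma lies in 443.8–419.2 Ma, so Silurian.
D: 989 Ma lies in 1000–720 Ma, so Tonian.
E: 130 Ma lies in 145–66 Ma, so Cretaceous.
Oldest = 1415 Ma, youngest = 130 Ma → span 1285 Myr.

A — Calymmian; B — Ectasian; C — Silurian; D — Tonian; E — Cretaceous; span 1285 million years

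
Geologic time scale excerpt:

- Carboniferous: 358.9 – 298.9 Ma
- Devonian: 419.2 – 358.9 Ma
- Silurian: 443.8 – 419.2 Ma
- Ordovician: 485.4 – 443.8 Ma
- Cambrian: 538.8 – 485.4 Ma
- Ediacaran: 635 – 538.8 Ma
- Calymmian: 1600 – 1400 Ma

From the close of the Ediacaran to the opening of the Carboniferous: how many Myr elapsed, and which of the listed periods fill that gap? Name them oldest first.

The Ediacaran closes at 538.8 Ma and the Carboniferous opens at 358.9 Ma, so the interval is 538.8 − 358.9 = 179.9 Myr.
A period fits inside if it starts at or after 538.8 Ma and ends at or before 358.9 Ma; oldest first that gives Cambrian, Ordovician, Silurian, Devonian.

179.9 million years; Cambrian, Ordovician, Silurian, Devonian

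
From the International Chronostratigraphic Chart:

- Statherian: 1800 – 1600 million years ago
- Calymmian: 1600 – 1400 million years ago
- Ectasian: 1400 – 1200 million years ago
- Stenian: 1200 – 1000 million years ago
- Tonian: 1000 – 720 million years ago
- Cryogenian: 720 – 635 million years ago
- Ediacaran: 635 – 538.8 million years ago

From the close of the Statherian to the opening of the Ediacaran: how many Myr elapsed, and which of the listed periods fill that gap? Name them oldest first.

965 million years; Calymmian, Ectasian, Stenian, Tonian, Cryogenian

End of Statherian = 1600 Ma; start of Ediacaran = 635 Ma.
Gap = 1600 − 635 = 965 Myr.
Periods wholly inside 1600–635 Ma: Calymmian (1600–1400), Ectasian (1400–1200), Stenian (1200–1000), Tonian (1000–720), Cryogenian (720–635).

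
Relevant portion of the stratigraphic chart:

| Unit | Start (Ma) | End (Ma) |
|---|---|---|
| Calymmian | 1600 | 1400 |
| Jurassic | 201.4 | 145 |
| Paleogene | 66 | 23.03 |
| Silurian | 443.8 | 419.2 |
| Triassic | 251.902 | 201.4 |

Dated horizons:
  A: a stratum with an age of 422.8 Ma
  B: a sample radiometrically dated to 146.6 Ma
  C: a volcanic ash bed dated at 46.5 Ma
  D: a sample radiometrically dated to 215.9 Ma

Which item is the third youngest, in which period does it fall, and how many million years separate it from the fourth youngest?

D, in the Triassic; 206.9 million years to A

Smaller Ma means younger, so youngest first: C 46.5 < B 146.6 < D 215.9 < A 422.8.
Counting 3 along gives D (215.9 Ma); the excerpt puts that inside the Triassic, 251.902–201.4 Ma.
Next in line is A (422.8 Ma), and 422.8 − 215.9 = 206.9 Myr.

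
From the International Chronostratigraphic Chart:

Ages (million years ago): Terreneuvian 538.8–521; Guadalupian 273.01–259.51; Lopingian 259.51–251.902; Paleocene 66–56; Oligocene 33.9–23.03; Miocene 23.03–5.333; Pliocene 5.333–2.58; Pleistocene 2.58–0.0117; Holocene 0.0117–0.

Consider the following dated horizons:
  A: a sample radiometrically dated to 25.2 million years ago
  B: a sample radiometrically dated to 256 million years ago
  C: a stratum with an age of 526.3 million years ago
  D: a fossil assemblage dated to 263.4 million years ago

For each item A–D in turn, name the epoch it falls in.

A — Oligocene; B — Lopingian; C — Terreneuvian; D — Guadalupian

A: 25.2 Ma lies in 33.9–23.03 Ma, so Oligocene.
B: 256 Ma lies in 259.51–251.902 Ma, so Lopingian.
C: 526.3 Ma lies in 538.8–521 Ma, so Terreneuvian.
D: 263.4 Ma lies in 273.01–259.51 Ma, so Guadalupian.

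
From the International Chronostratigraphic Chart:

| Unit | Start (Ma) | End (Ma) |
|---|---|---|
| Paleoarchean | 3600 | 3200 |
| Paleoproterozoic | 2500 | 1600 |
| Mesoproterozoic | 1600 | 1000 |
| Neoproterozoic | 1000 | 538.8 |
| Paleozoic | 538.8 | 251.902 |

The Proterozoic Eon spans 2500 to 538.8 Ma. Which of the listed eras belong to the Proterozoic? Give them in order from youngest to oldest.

Eras with both bounds inside 2500–538.8 Ma: Neoproterozoic (1000–538.8), Mesoproterozoic (1600–1000), Paleoproterozoic (2500–1600).

Neoproterozoic, Mesoproterozoic, Paleoproterozoic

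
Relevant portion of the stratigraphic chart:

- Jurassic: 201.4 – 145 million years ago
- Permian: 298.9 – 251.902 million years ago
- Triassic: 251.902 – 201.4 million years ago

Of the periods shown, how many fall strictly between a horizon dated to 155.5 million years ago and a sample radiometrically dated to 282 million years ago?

282 Ma sits inside the Permian (298.9–251.902) and 155.5 Ma inside the Jurassic (201.4–145); neither of those is wholly between the two dates.
The listed periods lying completely between them are Triassic — 1 in all.

1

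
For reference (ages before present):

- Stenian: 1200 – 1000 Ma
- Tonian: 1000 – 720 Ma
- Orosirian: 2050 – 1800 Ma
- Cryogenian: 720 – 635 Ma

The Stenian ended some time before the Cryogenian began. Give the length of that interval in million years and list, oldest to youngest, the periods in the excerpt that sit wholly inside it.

280 million years; Tonian

End of Stenian = 1000 Ma; start of Cryogenian = 720 Ma.
Gap = 1000 − 720 = 280 Myr.
Periods wholly inside 1000–720 Ma: Tonian (1000–720).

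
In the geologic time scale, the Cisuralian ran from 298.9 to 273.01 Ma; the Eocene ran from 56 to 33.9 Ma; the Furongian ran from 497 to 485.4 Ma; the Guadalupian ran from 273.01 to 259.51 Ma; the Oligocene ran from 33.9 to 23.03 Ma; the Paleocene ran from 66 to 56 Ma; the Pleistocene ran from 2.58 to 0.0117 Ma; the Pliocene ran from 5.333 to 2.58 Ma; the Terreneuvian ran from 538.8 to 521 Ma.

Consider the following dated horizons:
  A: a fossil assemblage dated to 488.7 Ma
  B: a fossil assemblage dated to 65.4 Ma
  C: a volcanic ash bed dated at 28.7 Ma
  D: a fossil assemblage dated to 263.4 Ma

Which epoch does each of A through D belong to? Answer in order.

Match each age against the start–end ranges in the excerpt: A = 488.7 Ma → Furongian (497–485.4); B = 65.4 Ma → Paleocene (66–56); C = 28.7 Ma → Oligocene (33.9–23.03); D = 263.4 Ma → Guadalupian (273.01–259.51).

A — Furongian; B — Paleocene; C — Oligocene; D — Guadalupian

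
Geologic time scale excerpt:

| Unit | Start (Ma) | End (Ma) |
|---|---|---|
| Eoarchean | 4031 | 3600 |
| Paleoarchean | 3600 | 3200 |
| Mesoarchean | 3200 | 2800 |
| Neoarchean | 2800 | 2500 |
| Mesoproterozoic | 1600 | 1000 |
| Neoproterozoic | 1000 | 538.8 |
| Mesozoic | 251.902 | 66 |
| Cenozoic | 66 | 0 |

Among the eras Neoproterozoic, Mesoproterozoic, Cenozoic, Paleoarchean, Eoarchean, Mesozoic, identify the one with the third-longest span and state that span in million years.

Start − end for each: Neoproterozoic 1000 − 538.8 = 461.2; Mesoproterozoic 1600 − 1000 = 600; Cenozoic 66 − 0 = 66; Paleoarchean 3600 − 3200 = 400; Eoarchean 4031 − 3600 = 431; Mesozoic 251.902 − 66 = 185.902.
Ranking these from longest: Mesoproterozoic > Neoproterozoic > Eoarchean > Paleoarchean > Mesozoic > Cenozoic.
Position 3 in that ranking is Eoarchean, which lasted 431 Myr.

Eoarchean, 431 million years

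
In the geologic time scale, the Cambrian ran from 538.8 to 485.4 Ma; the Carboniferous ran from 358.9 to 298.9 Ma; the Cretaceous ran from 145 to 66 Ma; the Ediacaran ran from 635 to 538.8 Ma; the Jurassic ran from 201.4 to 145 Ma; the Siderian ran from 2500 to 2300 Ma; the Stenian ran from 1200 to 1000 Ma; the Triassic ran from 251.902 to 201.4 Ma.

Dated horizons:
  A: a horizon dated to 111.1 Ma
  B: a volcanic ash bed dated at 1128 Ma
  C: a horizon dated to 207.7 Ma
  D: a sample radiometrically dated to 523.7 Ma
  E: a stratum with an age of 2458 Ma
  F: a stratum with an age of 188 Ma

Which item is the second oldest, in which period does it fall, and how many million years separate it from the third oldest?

B, in the Stenian; 604.3 million years to D

Sorted oldest-first by Ma: E (2458), B (1128), D (523.7), C (207.7), F (188), A (111.1).
The second oldest is B at 1128 Ma, which lies in 1200–1000 Ma: the Stenian.
The third oldest is D at 523.7 Ma; separation = |1128 − 523.7| = 604.3 Myr.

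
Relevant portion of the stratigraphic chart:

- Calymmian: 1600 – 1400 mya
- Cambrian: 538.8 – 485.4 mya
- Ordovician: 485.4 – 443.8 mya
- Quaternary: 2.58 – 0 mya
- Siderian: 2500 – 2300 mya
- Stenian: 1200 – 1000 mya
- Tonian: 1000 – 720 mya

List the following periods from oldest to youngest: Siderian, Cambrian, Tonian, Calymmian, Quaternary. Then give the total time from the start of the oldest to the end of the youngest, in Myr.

Start ages (Ma): Siderian 2500, Calymmian 1600, Tonian 1000, Cambrian 538.8, Quaternary 2.58.
Ordered oldest to youngest: Siderian, Calymmian, Tonian, Cambrian, Quaternary.
Span = 2500 − 0 = 2500 Myr.

Siderian, Calymmian, Tonian, Cambrian, Quaternary; total span 2500 Myr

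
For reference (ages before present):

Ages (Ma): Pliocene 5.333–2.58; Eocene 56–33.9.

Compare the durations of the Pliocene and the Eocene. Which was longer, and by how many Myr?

Eocene, by 19.347 million years

Pliocene: 5.333 − 2.58 = 2.753 Myr.
Eocene: 56 − 33.9 = 22.1 Myr.
Difference: 22.1 − 2.753 = 19.347 Myr, so the Eocene was longer.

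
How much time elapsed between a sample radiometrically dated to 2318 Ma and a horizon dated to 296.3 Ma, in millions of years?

2021.7 million years

2318 − 296.3 = 2021.7 million years.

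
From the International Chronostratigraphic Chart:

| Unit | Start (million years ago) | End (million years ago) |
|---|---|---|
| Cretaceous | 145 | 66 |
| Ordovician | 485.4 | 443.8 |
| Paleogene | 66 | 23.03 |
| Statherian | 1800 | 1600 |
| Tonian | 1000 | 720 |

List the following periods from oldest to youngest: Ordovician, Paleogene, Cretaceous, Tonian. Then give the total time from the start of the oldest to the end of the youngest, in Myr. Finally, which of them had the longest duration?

Start ages (Ma): Tonian 1000, Ordovician 485.4, Cretaceous 145, Paleogene 66.
Ordered oldest to youngest: Tonian, Ordovician, Cretaceous, Paleogene.
Span = 1000 − 23.03 = 976.97 Myr.
Durations: Ordovician 41.6, Tonian 280, Paleogene 42.97, Cretaceous 79 → longest is Tonian (280 Myr).

Tonian → Ordovician → Cretaceous → Paleogene; total span 976.97 Myr; longest is Tonian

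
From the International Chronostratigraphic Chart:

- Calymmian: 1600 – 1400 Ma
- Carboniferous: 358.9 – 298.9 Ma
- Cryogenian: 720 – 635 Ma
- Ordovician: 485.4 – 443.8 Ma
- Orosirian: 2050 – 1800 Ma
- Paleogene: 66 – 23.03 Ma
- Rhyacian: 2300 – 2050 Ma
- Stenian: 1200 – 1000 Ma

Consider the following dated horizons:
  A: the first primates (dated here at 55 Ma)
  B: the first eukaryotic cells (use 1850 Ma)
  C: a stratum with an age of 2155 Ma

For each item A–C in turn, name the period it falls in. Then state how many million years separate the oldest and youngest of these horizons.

A: 55 Ma lies in 66–23.03 Ma, so Paleogene.
B: 1850 Ma lies in 2050–1800 Ma, so Orosirian.
C: 2155 Ma lies in 2300–2050 Ma, so Rhyacian.
Oldest = 2155 Ma, youngest = 55 Ma → span 2100 Myr.

A — Paleogene; B — Orosirian; C — Rhyacian; span 2100 million years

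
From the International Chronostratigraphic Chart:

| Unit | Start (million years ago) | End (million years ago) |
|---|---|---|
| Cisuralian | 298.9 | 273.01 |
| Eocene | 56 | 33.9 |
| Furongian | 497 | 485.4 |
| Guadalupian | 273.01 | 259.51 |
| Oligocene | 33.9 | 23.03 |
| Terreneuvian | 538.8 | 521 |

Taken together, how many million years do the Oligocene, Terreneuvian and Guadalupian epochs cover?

Each duration: Oligocene = 10.87; Terreneuvian = 17.8; Guadalupian = 13.5.
Sum: 10.87 + 17.8 + 13.5 = 42.17 Myr.

42.17 million years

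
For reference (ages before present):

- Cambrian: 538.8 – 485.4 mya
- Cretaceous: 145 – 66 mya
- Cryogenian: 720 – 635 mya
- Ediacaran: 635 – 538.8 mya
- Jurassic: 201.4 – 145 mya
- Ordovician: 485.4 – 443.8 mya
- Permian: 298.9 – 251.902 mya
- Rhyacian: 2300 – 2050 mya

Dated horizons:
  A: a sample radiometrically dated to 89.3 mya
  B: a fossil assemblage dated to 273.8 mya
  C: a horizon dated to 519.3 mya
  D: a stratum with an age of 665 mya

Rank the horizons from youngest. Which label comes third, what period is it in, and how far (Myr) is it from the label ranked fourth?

Smaller Ma means younger, so youngest first: A 89.3 < B 273.8 < C 519.3 < D 665.
Counting 3 along gives C (519.3 Ma); the excerpt puts that inside the Cambrian, 538.8–485.4 Ma.
Next in line is D (665 Ma), and 665 − 519.3 = 145.7 Myr.

C, in the Cambrian; 145.7 million years to D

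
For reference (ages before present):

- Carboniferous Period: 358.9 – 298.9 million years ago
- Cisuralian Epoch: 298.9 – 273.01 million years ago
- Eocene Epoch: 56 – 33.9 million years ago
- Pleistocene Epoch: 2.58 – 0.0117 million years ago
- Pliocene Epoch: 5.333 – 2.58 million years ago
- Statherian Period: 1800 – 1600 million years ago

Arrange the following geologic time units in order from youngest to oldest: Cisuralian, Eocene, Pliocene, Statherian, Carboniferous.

Pliocene, Eocene, Cisuralian, Carboniferous, Statherian

The oldest of these is Statherian (starts 1800 Ma) and the youngest is Pliocene (ends 2.58 Ma).
In between, by decreasing start age: Carboniferous (358.9), Cisuralian (298.9), Eocene (56).
Listing youngest first means reversing that sequence.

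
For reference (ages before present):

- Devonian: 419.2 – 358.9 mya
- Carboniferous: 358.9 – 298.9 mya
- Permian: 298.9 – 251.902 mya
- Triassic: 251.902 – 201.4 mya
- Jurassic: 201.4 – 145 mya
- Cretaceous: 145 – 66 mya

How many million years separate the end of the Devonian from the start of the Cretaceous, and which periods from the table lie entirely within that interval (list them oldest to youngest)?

The Devonian closes at 358.9 Ma and the Cretaceous opens at 145 Ma, so the interval is 358.9 − 145 = 213.9 Myr.
A period fits inside if it starts at or after 358.9 Ma and ends at or before 145 Ma; oldest first that gives Carboniferous, Permian, Triassic, Jurassic.

213.9 million years; Carboniferous, Permian, Triassic, Jurassic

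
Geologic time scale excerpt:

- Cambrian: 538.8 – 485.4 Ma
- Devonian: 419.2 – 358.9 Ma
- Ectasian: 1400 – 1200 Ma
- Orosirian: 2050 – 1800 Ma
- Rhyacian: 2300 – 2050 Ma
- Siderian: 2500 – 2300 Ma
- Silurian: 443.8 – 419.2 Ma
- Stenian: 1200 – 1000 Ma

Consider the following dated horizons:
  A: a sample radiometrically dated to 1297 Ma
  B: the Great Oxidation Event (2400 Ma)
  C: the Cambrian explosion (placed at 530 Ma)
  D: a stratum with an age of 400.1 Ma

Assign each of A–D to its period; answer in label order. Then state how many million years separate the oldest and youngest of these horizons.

Match each age against the start–end ranges in the excerpt: A = 1297 Ma → Ectasian (1400–1200); B = 2400 Ma → Siderian (2500–2300); C = 530 Ma → Cambrian (538.8–485.4); D = 400.1 Ma → Devonian (419.2–358.9).
The largest age is 2400 Ma and the smallest is 400.1 Ma; their difference is 1999.9 Myr.

A — Ectasian; B — Siderian; C — Cambrian; D — Devonian; span 1999.9 million years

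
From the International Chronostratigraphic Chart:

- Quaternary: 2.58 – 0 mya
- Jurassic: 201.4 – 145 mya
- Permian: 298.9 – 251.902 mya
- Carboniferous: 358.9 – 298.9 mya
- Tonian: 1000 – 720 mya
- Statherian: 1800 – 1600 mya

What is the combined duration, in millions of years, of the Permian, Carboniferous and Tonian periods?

Each duration: Permian = 46.998; Carboniferous = 60; Tonian = 280.
Sum: 46.998 + 60 + 280 = 386.998 Myr.

386.998 million years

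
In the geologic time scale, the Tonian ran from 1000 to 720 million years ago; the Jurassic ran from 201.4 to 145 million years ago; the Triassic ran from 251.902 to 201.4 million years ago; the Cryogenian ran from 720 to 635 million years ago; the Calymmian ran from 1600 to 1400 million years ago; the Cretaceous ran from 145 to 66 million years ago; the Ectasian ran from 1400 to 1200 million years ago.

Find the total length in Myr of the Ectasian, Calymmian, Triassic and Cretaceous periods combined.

529.502 million years

Duration is start − end for each: (1400 − 1200) + (1600 − 1400) + (251.902 − 201.4) + (145 − 66).
That is 200 + 200 + 50.502 + 79, which totals 529.502 million years.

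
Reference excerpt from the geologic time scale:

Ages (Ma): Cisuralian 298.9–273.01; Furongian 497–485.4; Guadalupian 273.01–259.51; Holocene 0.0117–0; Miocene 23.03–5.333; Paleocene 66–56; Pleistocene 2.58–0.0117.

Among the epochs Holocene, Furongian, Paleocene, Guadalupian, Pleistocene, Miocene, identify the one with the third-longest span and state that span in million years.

Furongian, 11.6 million years

Durations: Holocene 0.0117; Furongian 11.6; Paleocene 10; Guadalupian 13.5; Pleistocene 2.5683; Miocene 17.697 Myr.
Sorted longest-first: Miocene (17.697), Guadalupian (13.5), Furongian (11.6), Paleocene (10), Pleistocene (2.5683), Holocene (0.0117).
The third longest is Furongian at 11.6 Myr.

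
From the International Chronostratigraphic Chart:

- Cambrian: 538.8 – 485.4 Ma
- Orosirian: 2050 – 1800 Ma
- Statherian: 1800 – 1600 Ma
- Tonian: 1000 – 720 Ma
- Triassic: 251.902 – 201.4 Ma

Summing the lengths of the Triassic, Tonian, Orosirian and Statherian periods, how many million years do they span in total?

780.502 million years

Each duration: Triassic = 50.502; Tonian = 280; Orosirian = 250; Statherian = 200.
Sum: 50.502 + 280 + 250 + 200 = 780.502 Myr.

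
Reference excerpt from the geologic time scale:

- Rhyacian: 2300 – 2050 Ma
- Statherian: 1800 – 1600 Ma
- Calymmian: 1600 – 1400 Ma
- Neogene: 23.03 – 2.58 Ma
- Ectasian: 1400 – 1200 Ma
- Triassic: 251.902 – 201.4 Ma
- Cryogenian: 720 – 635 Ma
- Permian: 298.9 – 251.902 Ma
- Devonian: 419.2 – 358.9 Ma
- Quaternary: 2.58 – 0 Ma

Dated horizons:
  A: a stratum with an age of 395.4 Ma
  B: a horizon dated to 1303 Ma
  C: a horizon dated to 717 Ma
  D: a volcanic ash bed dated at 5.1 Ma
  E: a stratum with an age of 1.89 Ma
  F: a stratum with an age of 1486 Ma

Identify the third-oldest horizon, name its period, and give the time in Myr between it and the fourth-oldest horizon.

Larger Ma means older, so oldest first: F 1486 > B 1303 > C 717 > A 395.4 > D 5.1 > E 1.89.
Counting 3 along gives C (717 Ma); the excerpt puts that inside the Cryogenian, 720–635 Ma.
Next in line is A (395.4 Ma), and 717 − 395.4 = 321.6 Myr.

C, in the Cryogenian; 321.6 million years to A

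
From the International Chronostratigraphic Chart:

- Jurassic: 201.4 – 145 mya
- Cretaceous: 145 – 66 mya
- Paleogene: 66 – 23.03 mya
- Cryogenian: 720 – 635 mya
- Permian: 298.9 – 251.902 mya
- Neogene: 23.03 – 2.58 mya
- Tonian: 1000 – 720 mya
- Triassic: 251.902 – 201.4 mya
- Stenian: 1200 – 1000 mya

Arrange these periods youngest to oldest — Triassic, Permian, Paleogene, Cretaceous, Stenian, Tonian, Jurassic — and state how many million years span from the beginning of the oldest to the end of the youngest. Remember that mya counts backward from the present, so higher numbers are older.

Paleogene, Cretaceous, Jurassic, Triassic, Permian, Tonian, Stenian; total span 1176.97 Myr

Start ages (Ma): Stenian 1200, Tonian 1000, Permian 298.9, Triassic 251.902, Jurassic 201.4, Cretaceous 145, Paleogene 66.
Ordered youngest to oldest: Paleogene, Cretaceous, Jurassic, Triassic, Permian, Tonian, Stenian.
Span = 1200 − 23.03 = 1176.97 Myr.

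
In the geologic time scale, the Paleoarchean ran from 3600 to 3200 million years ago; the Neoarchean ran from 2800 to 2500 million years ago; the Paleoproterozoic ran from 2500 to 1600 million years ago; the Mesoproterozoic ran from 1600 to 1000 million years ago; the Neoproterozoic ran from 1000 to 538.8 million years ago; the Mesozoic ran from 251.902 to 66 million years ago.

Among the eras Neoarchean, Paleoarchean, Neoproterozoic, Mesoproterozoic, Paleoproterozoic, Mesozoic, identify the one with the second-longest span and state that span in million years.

Start − end for each: Neoarchean 2800 − 2500 = 300; Paleoarchean 3600 − 3200 = 400; Neoproterozoic 1000 − 538.8 = 461.2; Mesoproterozoic 1600 − 1000 = 600; Paleoproterozoic 2500 − 1600 = 900; Mesozoic 251.902 − 66 = 185.902.
Ranking these from longest: Paleoproterozoic > Mesoproterozoic > Neoproterozoic > Paleoarchean > Neoarchean > Mesozoic.
Position 2 in that ranking is Mesoproterozoic, which lasted 600 Myr.

Mesoproterozoic, 600 million years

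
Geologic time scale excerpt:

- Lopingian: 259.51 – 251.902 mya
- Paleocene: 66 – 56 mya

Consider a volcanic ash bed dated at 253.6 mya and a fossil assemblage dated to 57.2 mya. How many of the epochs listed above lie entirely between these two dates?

0

The older date is 253.6 Ma and the younger is 57.2 Ma.
No epoch both begins after 253.6 Ma and ends before 57.2 Ma, so the count is 0.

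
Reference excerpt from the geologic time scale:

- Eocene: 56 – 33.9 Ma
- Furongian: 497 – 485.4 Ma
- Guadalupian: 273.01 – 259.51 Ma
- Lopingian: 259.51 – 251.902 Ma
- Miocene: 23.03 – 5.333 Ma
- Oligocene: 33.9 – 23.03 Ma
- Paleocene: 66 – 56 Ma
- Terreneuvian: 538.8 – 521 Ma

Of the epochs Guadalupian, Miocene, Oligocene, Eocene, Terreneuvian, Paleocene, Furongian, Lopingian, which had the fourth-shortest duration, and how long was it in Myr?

Furongian, 11.6 million years

Durations: Guadalupian 13.5; Miocene 17.697; Oligocene 10.87; Eocene 22.1; Terreneuvian 17.8; Paleocene 10; Furongian 11.6; Lopingian 7.608 Myr.
Sorted shortest-first: Lopingian (7.608), Paleocene (10), Oligocene (10.87), Furongian (11.6), Guadalupian (13.5), Miocene (17.697), Terreneuvian (17.8), Eocene (22.1).
The fourth shortest is Furongian at 11.6 Myr.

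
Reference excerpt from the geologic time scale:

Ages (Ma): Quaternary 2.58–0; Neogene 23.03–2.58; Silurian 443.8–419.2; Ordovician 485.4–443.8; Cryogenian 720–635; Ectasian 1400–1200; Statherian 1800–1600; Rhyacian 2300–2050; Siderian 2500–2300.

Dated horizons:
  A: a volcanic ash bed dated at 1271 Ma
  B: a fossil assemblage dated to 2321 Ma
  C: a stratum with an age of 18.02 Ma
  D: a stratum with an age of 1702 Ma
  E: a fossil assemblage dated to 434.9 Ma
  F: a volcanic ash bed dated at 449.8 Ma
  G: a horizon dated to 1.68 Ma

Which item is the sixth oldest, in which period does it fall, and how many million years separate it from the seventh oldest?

Larger Ma means older, so oldest first: B 2321 > D 1702 > A 1271 > F 449.8 > E 434.9 > C 18.02 > G 1.68.
Counting 6 along gives C (18.02 Ma); the excerpt puts that inside the Neogene, 23.03–2.58 Ma.
Next in line is G (1.68 Ma), and 18.02 − 1.68 = 16.34 Myr.

C, in the Neogene; 16.34 million years to G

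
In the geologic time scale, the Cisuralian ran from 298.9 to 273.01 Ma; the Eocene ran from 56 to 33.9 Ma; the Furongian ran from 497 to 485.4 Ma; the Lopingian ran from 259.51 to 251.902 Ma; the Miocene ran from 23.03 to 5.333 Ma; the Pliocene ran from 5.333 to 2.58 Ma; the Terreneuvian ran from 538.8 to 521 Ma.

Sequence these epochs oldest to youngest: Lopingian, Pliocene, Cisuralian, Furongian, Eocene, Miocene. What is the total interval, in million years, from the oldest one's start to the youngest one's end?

Furongian, Cisuralian, Lopingian, Eocene, Miocene, Pliocene; total span 494.42 Myr

Start ages (Ma): Furongian 497, Cisuralian 298.9, Lopingian 259.51, Eocene 56, Miocene 23.03, Pliocene 5.333.
Ordered oldest to youngest: Furongian, Cisuralian, Lopingian, Eocene, Miocene, Pliocene.
Span = 497 − 2.58 = 494.42 Myr.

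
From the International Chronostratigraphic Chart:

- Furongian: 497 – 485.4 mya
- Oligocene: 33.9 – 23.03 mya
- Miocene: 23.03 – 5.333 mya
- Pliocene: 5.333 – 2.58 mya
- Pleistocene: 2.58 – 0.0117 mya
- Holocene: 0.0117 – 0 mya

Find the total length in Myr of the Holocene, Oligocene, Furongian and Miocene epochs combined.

40.1787 million years

Duration is start − end for each: (0.0117 − 0) + (33.9 − 23.03) + (497 − 485.4) + (23.03 − 5.333).
That is 0.0117 + 10.87 + 11.6 + 17.697, which totals 40.1787 million years.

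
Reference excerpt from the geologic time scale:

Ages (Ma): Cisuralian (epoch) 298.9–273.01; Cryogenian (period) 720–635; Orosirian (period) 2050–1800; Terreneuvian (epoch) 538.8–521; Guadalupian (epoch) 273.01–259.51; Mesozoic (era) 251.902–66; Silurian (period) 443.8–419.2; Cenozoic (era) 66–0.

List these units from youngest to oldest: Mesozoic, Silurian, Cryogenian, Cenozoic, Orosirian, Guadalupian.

Cenozoic, Mesozoic, Guadalupian, Silurian, Cryogenian, Orosirian

Read off each span (Ma): Mesozoic 251.902–66; Silurian 443.8–419.2; Cryogenian 720–635; Cenozoic 66–0; Orosirian 2050–1800; Guadalupian 273.01–259.51.
Larger Ma is older, so oldest→youngest is Orosirian, Cryogenian, Silurian, Guadalupian, Mesozoic, Cenozoic; reverse it for youngest→oldest.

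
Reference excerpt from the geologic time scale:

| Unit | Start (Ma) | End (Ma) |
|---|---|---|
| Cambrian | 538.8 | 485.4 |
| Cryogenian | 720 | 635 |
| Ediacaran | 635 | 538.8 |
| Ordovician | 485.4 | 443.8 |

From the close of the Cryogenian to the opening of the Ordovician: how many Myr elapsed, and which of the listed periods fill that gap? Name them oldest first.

149.6 million years; Ediacaran, Cambrian

End of Cryogenian = 635 Ma; start of Ordovician = 485.4 Ma.
Gap = 635 − 485.4 = 149.6 Myr.
Periods wholly inside 635–485.4 Ma: Ediacaran (635–538.8), Cambrian (538.8–485.4).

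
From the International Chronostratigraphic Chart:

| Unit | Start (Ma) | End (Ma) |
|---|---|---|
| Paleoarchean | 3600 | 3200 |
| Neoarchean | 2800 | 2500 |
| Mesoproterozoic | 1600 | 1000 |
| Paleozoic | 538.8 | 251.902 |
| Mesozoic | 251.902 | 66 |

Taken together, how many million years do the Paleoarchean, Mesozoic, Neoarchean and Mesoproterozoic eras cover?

Each duration: Paleoarchean = 400; Mesozoic = 185.902; Neoarchean = 300; Mesoproterozoic = 600.
Sum: 400 + 185.902 + 300 + 600 = 1485.902 Myr.

1485.902 million years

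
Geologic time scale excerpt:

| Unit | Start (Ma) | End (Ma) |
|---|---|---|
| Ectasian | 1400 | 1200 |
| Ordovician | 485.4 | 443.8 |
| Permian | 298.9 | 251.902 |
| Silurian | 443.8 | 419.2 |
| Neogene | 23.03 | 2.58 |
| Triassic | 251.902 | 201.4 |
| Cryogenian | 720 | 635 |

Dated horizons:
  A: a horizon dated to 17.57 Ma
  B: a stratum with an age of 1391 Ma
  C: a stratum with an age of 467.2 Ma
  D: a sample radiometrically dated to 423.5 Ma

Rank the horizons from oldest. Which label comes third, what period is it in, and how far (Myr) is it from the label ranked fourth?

D, in the Silurian; 405.93 million years to A

Larger Ma means older, so oldest first: B 1391 > C 467.2 > D 423.5 > A 17.57.
Counting 3 along gives D (423.5 Ma); the excerpt puts that inside the Silurian, 443.8–419.2 Ma.
Next in line is A (17.57 Ma), and 423.5 − 17.57 = 405.93 Myr.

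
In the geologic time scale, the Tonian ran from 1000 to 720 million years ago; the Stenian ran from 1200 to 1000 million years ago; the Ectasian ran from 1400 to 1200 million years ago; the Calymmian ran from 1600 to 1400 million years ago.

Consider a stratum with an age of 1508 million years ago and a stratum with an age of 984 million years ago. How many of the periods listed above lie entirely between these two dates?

2

The older date is 1508 Ma and the younger is 984 Ma.
Periods with start < 1508 and end > 984 Ma: Ectasian (1400–1200), Stenian (1200–1000).
That is 2 complete periods.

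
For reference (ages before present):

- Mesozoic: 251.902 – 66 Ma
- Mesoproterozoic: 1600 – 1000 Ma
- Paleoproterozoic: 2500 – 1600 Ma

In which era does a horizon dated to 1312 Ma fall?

1312 Ma lies between 1600 and 1000 Ma, so it falls in the Mesoproterozoic.

Mesoproterozoic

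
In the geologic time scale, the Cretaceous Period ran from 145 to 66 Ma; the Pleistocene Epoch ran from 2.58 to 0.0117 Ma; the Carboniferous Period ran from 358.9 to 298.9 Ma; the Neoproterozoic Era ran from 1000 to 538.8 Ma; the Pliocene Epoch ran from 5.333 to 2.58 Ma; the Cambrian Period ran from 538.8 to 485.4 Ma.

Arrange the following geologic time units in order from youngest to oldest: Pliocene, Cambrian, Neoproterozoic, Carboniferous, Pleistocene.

Pleistocene → Pliocene → Carboniferous → Cambrian → Neoproterozoic

The oldest of these is Neoproterozoic (starts 1000 Ma) and the youngest is Pleistocene (ends 0.0117 Ma).
In between, by decreasing start age: Cambrian (538.8), Carboniferous (358.9), Pliocene (5.333).
Listing youngest first means reversing that sequence.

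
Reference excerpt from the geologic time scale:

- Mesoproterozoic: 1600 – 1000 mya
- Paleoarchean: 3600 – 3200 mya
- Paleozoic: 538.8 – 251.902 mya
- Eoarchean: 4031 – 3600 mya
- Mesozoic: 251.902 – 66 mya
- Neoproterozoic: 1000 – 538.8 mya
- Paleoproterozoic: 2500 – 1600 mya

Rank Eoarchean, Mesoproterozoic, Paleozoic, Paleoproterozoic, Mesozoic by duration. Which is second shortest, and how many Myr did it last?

Paleozoic, 286.898 million years

Start − end for each: Eoarchean 4031 − 3600 = 431; Mesoproterozoic 1600 − 1000 = 600; Paleozoic 538.8 − 251.902 = 286.898; Paleoproterozoic 2500 − 1600 = 900; Mesozoic 251.902 − 66 = 185.902.
Ranking these from shortest: Mesozoic < Paleozoic < Eoarchean < Mesoproterozoic < Paleoproterozoic.
Position 2 in that ranking is Paleozoic, which lasted 286.898 Myr.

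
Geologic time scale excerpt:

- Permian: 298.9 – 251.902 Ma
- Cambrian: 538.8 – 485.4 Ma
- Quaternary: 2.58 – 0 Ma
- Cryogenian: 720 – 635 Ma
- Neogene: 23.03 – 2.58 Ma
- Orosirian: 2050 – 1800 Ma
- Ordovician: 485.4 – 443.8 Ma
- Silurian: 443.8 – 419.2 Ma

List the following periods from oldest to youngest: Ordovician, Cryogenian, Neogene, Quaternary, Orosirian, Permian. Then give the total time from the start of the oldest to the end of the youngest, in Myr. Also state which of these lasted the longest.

From the excerpt: Ordovician 485.4–443.8; Cryogenian 720–635; Neogene 23.03–2.58; Quaternary 2.58–0; Orosirian 2050–1800; Permian 298.9–251.902 (Ma).
Larger Ma is earlier, so the oldest is Orosirian and the youngest is Quaternary; oldest to youngest: Orosirian, Cryogenian, Ordovician, Permian, Neogene, Quaternary.
Oldest start 2050 minus youngest end 0 gives 2050 Myr overall.
Individual lengths (start − end): Permian 46.998; Neogene 20.45; Cryogenian 85; Quaternary 2.58; Orosirian 250; Ordovician 41.6. The largest is Orosirian at 250 Myr.

Orosirian → Cryogenian → Ordovician → Permian → Neogene → Quaternary; total span 2050 Myr; longest is Orosirian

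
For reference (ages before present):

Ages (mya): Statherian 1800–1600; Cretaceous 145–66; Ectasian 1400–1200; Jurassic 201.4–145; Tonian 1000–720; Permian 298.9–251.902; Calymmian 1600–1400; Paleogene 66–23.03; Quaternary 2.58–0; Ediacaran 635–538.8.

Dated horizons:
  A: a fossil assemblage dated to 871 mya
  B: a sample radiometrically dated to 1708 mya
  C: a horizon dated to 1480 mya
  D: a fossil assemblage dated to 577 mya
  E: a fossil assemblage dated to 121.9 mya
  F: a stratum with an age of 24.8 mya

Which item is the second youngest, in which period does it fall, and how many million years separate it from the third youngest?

Sorted youngest-first by Ma: F (24.8), E (121.9), D (577), A (871), C (1480), B (1708).
The second youngest is E at 121.9 Ma, which lies in 145–66 Ma: the Cretaceous.
The third youngest is D at 577 Ma; separation = |121.9 − 577| = 455.1 Myr.

E, in the Cretaceous; 455.1 million years to D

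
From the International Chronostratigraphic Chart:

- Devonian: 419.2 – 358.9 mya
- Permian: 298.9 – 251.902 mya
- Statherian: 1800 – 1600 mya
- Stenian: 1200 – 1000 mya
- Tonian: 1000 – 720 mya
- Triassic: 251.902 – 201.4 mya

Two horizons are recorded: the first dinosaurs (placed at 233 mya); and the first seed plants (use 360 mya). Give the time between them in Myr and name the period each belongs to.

Elapsed time: 360 − 233 = 127 Myr.
233 Ma lies within 251.902–201.4 Ma: Triassic.
360 Ma lies within 419.2–358.9 Ma: Devonian.

127 million years apart; the first in the Triassic, the second in the Devonian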